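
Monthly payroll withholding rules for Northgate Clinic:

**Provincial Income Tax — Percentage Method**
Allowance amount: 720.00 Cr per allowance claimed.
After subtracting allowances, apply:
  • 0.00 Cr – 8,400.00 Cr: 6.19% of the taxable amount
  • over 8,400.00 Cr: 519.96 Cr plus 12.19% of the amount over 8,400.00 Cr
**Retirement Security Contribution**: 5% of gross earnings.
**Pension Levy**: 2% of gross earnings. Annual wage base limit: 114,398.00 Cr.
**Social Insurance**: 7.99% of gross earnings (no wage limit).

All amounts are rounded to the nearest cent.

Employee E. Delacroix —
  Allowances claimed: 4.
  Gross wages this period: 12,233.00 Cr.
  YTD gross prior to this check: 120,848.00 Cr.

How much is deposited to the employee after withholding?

Provincial Income Tax: taxable = 12,233.00 Cr − 4×720.00 Cr = 9,353.00 Cr
  519.96 Cr + 12.19% × (9,353.00 Cr − 8,400.00 Cr) = 519.96 Cr + 12.19% × 953.00 Cr = 636.13 Cr
Retirement Security Contribution: 5% × 12,233.00 Cr = 611.65 Cr
Pension Levy: YTD 120,848.00 Cr ≥ cap 114,398.00 Cr → 0.00 Cr
Social Insurance: 7.99% × 12,233.00 Cr = 977.42 Cr
Total withheld: 636.13 Cr + 611.65 Cr + 0.00 Cr + 977.42 Cr = 2,225.20 Cr
Net pay: 12,233.00 Cr − 2,225.20 Cr = 10,007.80 Cr

10,007.80 Cr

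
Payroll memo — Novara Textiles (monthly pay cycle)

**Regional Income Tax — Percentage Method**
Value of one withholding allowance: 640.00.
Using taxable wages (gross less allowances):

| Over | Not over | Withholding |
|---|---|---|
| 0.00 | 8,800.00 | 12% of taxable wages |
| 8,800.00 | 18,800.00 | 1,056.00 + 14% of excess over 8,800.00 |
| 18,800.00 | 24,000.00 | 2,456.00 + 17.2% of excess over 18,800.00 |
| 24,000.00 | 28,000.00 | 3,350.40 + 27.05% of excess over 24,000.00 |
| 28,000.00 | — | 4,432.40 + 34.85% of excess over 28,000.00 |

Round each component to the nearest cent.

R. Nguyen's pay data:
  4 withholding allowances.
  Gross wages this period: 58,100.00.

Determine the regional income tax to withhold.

Regional Income Tax: taxable = 58,100.00 − 4×640.00 = 55,540.00
  4,432.40 + 34.85% × (55,540.00 − 28,000.00) = 4,432.40 + 34.85% × 27,540.00 = 14,030.09

14,030.09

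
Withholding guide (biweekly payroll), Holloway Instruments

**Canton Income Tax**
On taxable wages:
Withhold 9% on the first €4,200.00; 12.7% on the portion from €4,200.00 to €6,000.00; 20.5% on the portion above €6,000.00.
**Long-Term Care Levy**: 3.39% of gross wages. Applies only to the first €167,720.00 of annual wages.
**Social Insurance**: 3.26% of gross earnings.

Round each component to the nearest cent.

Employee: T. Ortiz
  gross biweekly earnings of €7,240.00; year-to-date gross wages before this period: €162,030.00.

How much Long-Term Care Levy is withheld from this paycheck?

€192.89

Long-Term Care Levy: cap €167,720.00 − YTD €162,030.00 = €5,690.00 subject; 3.39% × €5,690.00 = €192.89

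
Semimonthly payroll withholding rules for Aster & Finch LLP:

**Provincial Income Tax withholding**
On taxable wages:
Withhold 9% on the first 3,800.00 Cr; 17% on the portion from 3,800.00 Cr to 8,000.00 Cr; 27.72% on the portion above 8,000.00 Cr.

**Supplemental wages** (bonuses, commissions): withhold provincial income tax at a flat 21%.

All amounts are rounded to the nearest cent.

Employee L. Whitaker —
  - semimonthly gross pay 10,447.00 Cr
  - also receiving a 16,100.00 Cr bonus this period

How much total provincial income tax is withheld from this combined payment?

Provincial Income Tax: taxable = 10,447.00 Cr
  1,056.00 Cr + 27.72% × (10,447.00 Cr − 8,000.00 Cr) = 1,056.00 Cr + 27.72% × 2,447.00 Cr = 1,734.31 Cr
Supplemental (21% flat on bonus): 21% × 16,100.00 Cr = 3,381.00 Cr
Total provincial income tax: 1,734.31 Cr + 3,381.00 Cr = 5,115.31 Cr

5,115.31 Cr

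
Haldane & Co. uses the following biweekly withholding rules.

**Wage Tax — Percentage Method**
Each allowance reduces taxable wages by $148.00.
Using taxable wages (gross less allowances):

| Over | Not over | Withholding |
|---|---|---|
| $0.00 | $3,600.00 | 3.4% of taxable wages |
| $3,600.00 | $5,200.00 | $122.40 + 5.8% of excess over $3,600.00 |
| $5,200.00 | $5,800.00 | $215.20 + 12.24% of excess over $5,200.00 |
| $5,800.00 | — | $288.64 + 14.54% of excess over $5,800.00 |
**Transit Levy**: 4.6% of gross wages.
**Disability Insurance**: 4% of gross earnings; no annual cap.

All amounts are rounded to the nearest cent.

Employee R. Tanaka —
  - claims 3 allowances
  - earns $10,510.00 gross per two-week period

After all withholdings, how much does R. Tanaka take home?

$8,697.22

Wage Tax: taxable = $10,510.00 − 3×$148.00 = $10,066.00
  $288.64 + 14.54% × ($10,066.00 − $5,800.00) = $288.64 + 14.54% × $4,266.00 = $908.92
Transit Levy: 4.6% × $10,510.00 = $483.46
Disability Insurance: 4% × $10,510.00 = $420.40
Total withheld: $908.92 + $483.46 + $420.40 = $1,812.78
Net pay: $10,510.00 − $1,812.78 = $8,697.22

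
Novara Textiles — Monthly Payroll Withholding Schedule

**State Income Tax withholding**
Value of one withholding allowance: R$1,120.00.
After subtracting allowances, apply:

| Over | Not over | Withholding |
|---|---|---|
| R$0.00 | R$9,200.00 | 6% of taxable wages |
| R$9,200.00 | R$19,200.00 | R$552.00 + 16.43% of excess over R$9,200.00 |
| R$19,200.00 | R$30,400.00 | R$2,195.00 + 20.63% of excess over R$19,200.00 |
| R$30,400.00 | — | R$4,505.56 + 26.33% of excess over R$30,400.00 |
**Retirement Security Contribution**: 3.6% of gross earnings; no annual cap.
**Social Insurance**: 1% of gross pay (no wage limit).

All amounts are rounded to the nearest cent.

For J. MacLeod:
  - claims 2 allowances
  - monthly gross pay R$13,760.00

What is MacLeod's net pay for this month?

State Income Tax: taxable = R$13,760.00 − 2×R$1,120.00 = R$11,520.00
  R$552.00 + 16.43% × (R$11,520.00 − R$9,200.00) = R$552.00 + 16.43% × R$2,320.00 = R$933.18
Retirement Security Contribution: 3.6% × R$13,760.00 = R$495.36
Social Insurance: 1% × R$13,760.00 = R$137.60
Total withheld: R$933.18 + R$495.36 + R$137.60 = R$1,566.14
Net pay: R$13,760.00 − R$1,566.14 = R$12,193.86

R$12,193.86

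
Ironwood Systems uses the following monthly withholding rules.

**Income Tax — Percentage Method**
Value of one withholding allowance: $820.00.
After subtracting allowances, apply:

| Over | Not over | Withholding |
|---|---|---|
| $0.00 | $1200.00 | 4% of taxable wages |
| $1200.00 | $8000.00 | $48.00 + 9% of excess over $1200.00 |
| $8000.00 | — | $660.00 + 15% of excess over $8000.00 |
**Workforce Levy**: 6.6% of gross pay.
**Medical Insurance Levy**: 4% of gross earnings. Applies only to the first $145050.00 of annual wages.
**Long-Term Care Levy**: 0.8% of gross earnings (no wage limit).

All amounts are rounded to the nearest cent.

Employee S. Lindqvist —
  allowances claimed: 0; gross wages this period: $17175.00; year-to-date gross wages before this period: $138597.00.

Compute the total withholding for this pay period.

Income Tax: taxable = $17175.00
  $660.00 + 15% × ($17175.00 − $8000.00) = $660.00 + 15% × $9175.00 = $2036.25
Workforce Levy: 6.6% × $17175.00 = $1133.55
Medical Insurance Levy: cap $145050.00 − YTD $138597.00 = $6453.00 subject; 4% × $6453.00 = $258.12
Long-Term Care Levy: 0.8% × $17175.00 = $137.40
Total: $2036.25 + $1133.55 + $258.12 + $137.40 = $3565.32

$3565.32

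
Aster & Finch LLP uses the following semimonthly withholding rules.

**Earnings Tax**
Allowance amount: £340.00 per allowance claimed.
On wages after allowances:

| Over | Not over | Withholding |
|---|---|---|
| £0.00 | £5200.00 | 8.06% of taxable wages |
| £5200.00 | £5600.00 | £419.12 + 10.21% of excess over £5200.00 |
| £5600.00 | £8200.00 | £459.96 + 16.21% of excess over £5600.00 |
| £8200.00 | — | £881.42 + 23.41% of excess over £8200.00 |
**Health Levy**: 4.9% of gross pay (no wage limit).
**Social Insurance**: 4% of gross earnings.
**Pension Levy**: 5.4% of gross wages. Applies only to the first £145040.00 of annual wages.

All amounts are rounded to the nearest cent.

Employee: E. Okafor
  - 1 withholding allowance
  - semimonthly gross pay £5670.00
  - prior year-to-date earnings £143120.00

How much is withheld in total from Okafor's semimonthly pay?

Earnings Tax: taxable = £5670.00 − 1×£340.00 = £5330.00
  £419.12 + 10.21% × (£5330.00 − £5200.00) = £419.12 + 10.21% × £130.00 = £432.39
Health Levy: 4.9% × £5670.00 = £277.83
Social Insurance: 4% × £5670.00 = £226.80
Pension Levy: cap £145040.00 − YTD £143120.00 = £1920.00 subject; 5.4% × £1920.00 = £103.68
Total: £432.39 + £277.83 + £226.80 + £103.68 = £1040.70

£1040.70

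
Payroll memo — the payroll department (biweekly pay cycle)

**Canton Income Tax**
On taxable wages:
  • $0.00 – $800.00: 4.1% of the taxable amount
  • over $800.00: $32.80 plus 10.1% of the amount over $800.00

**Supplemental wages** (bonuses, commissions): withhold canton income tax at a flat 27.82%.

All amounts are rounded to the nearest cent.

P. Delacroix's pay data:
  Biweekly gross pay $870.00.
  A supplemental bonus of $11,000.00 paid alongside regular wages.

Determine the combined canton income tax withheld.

$3,100.07

Canton Income Tax: taxable = $870.00
  $32.80 + 10.1% × ($870.00 − $800.00) = $32.80 + 10.1% × $70.00 = $39.87
Supplemental (27.82% flat on bonus): 27.82% × $11,000.00 = $3,060.20
Total canton income tax: $39.87 + $3,060.20 = $3,100.07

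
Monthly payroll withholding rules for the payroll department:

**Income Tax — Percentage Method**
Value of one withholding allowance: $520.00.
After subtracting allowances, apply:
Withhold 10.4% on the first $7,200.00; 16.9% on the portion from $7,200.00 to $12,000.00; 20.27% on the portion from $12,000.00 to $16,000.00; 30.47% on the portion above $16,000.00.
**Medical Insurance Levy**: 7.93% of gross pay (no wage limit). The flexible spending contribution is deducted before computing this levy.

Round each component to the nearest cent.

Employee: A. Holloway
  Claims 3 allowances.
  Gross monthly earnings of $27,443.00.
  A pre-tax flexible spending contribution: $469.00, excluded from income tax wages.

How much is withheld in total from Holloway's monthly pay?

$7,378.29

Income Tax: taxable = $27,443.00 − $469.00 − 3×$520.00 = $25,414.00
  $2,370.80 + 30.47% × ($25,414.00 − $16,000.00) = $2,370.80 + 30.47% × $9,414.00 = $5,239.25
Medical Insurance Levy: 7.93% × $26,974.00 = $2,139.04
Total: $5,239.25 + $2,139.04 = $7,378.29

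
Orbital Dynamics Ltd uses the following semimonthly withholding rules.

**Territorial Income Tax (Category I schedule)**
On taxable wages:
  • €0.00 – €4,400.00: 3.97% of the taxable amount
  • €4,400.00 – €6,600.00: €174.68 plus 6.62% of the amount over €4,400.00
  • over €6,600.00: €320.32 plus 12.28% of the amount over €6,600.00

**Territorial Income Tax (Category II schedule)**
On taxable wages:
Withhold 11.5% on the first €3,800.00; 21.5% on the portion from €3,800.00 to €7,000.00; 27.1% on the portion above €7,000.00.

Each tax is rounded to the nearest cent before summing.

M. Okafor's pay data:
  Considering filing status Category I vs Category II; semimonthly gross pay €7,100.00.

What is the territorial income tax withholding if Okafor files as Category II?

Territorial Income Tax (Category II): taxable = €7,100.00
  €1,125.00 + 27.1% × (€7,100.00 − €7,000.00) = €1,125.00 + 27.1% × €100.00 = €1,152.10

€1,152.10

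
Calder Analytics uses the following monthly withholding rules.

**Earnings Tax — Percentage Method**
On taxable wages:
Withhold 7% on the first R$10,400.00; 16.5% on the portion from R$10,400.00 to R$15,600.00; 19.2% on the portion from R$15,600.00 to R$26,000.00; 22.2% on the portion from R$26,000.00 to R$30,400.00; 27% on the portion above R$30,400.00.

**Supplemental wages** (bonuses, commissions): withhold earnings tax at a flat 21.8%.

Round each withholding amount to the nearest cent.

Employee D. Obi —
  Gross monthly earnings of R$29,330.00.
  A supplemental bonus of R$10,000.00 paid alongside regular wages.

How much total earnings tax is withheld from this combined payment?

Earnings Tax: taxable = R$29,330.00
  R$3,582.80 + 22.2% × (R$29,330.00 − R$26,000.00) = R$3,582.80 + 22.2% × R$3,330.00 = R$4,322.06
Supplemental (21.8% flat on bonus): 21.8% × R$10,000.00 = R$2,180.00
Total earnings tax: R$4,322.06 + R$2,180.00 = R$6,502.06

R$6,502.06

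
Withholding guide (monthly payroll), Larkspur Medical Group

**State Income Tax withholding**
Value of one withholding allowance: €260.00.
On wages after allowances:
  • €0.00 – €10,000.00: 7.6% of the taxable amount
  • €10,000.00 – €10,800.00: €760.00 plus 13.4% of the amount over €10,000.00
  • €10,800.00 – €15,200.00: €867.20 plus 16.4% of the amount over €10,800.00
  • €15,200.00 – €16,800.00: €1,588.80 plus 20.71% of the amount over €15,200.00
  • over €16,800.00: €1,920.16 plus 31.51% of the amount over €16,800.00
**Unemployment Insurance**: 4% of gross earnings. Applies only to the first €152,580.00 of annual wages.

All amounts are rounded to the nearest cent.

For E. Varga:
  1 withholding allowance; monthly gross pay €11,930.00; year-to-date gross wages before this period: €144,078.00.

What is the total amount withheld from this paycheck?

State Income Tax: taxable = €11,930.00 − 1×€260.00 = €11,670.00
  €867.20 + 16.4% × (€11,670.00 − €10,800.00) = €867.20 + 16.4% × €870.00 = €1,009.88
Unemployment Insurance: cap €152,580.00 − YTD €144,078.00 = €8,502.00 subject; 4% × €8,502.00 = €340.08
Total: €1,009.88 + €340.08 = €1,349.96

€1,349.96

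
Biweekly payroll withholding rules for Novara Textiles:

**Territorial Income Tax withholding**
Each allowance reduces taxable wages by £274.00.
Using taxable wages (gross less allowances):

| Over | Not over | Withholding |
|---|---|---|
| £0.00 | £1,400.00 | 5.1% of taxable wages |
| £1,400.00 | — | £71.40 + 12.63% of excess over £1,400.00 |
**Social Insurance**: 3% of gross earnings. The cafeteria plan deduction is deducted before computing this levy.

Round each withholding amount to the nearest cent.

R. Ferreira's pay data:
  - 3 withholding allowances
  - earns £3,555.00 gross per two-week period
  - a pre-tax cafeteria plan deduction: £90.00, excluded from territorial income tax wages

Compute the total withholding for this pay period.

£332.34

Territorial Income Tax: taxable = £3,555.00 − £90.00 − 3×£274.00 = £2,643.00
  £71.40 + 12.63% × (£2,643.00 − £1,400.00) = £71.40 + 12.63% × £1,243.00 = £228.39
Social Insurance: 3% × £3,465.00 = £103.95
Total: £228.39 + £103.95 = £332.34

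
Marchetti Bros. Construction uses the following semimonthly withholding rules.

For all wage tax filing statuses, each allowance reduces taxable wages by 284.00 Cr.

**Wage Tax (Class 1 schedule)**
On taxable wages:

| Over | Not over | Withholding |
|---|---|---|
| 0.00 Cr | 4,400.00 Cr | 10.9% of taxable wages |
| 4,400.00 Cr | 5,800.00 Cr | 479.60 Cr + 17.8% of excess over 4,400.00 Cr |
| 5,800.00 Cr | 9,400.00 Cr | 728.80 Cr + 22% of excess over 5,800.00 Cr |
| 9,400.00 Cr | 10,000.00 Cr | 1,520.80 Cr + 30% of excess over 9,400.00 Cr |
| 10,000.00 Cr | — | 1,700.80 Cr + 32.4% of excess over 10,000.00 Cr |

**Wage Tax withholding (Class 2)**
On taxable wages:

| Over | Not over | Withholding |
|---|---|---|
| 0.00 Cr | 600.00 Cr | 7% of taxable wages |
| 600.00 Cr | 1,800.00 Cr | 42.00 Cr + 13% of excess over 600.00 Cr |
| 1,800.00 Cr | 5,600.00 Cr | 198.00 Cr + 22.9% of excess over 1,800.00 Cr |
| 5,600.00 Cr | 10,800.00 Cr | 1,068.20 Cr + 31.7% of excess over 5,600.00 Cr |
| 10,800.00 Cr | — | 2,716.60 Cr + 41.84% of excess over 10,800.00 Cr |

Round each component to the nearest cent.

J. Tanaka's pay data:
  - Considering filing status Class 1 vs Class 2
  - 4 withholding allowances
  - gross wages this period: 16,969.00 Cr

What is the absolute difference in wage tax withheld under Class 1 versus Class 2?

1,231.72 Cr

Wage Tax (Class 1): taxable = 16,969.00 Cr − 4×284.00 Cr = 15,833.00 Cr
  1,700.80 Cr + 32.4% × (15,833.00 Cr − 10,000.00 Cr) = 1,700.80 Cr + 32.4% × 5,833.00 Cr = 3,590.69 Cr
Wage Tax (Class 2): taxable = 16,969.00 Cr − 4×284.00 Cr = 15,833.00 Cr
  2,716.60 Cr + 41.84% × (15,833.00 Cr − 10,800.00 Cr) = 2,716.60 Cr + 41.84% × 5,033.00 Cr = 4,822.41 Cr
Difference: |3,590.69 Cr − 4,822.41 Cr| = 1,231.72 Cr (higher under Class 2)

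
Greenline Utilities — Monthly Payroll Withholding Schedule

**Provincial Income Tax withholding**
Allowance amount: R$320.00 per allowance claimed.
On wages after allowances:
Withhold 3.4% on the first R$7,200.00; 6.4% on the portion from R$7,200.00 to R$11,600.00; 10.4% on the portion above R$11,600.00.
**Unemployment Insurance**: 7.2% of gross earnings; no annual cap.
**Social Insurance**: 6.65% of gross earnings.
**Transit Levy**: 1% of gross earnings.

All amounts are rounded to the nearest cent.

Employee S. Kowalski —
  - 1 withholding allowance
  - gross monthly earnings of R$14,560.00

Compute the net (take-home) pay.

Provincial Income Tax: taxable = R$14,560.00 − 1×R$320.00 = R$14,240.00
  R$526.40 + 10.4% × (R$14,240.00 − R$11,600.00) = R$526.40 + 10.4% × R$2,640.00 = R$800.96
Unemployment Insurance: 7.2% × R$14,560.00 = R$1,048.32
Social Insurance: 6.65% × R$14,560.00 = R$968.24
Transit Levy: 1% × R$14,560.00 = R$145.60
Total withheld: R$800.96 + R$1,048.32 + R$968.24 + R$145.60 = R$2,963.12
Net pay: R$14,560.00 − R$2,963.12 = R$11,596.88

R$11,596.88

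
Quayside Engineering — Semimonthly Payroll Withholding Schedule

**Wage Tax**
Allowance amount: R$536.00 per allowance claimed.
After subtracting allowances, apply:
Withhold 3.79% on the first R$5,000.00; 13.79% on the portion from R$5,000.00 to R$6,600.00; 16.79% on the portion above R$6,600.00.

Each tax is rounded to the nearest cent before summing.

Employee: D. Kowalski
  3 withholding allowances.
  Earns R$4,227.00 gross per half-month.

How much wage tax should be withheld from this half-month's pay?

Wage Tax: taxable = R$4,227.00 − 3×R$536.00 = R$2,619.00
  3.79% × R$2,619.00 = R$99.26

R$99.26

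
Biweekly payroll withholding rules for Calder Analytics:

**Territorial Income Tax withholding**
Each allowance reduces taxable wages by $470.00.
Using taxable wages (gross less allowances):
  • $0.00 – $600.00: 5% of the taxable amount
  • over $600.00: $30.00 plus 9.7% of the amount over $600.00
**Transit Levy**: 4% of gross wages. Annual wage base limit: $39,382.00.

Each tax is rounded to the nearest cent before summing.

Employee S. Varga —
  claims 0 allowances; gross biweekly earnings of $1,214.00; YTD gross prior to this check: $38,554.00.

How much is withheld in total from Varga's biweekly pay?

Territorial Income Tax: taxable = $1,214.00
  $30.00 + 9.7% × ($1,214.00 − $600.00) = $30.00 + 9.7% × $614.00 = $89.56
Transit Levy: cap $39,382.00 − YTD $38,554.00 = $828.00 subject; 4% × $828.00 = $33.12
Total: $89.56 + $33.12 = $122.68

$122.68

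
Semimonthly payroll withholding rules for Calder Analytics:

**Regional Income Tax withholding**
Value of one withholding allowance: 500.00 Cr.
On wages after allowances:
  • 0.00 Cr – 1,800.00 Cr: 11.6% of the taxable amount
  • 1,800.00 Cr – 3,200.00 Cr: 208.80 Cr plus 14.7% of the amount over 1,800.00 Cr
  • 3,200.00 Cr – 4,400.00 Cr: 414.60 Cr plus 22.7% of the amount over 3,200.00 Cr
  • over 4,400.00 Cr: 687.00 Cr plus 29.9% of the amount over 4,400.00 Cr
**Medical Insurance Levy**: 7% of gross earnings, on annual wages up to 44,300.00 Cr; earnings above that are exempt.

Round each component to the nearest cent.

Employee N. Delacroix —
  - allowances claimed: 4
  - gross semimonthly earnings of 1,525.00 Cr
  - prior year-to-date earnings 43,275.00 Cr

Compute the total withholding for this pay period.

Regional Income Tax: taxable = 1,525.00 Cr − 4×500.00 Cr = -475.00 Cr
  Taxable ≤ 0 → 0.00 Cr
Medical Insurance Levy: cap 44,300.00 Cr − YTD 43,275.00 Cr = 1,025.00 Cr subject; 7% × 1,025.00 Cr = 71.75 Cr
Total: 0.00 Cr + 71.75 Cr = 71.75 Cr

71.75 Cr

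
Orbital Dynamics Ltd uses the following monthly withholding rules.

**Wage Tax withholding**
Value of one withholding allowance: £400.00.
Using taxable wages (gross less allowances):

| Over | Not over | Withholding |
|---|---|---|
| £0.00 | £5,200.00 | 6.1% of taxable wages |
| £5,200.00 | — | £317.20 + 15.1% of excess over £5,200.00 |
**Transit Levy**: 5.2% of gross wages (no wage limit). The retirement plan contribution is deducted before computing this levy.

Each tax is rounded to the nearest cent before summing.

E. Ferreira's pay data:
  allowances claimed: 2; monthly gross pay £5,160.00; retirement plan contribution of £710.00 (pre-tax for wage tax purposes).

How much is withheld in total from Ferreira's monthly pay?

£454.05

Wage Tax: taxable = £5,160.00 − £710.00 − 2×£400.00 = £3,650.00
  6.1% × £3,650.00 = £222.65
Transit Levy: 5.2% × £4,450.00 = £231.40
Total: £222.65 + £231.40 = £454.05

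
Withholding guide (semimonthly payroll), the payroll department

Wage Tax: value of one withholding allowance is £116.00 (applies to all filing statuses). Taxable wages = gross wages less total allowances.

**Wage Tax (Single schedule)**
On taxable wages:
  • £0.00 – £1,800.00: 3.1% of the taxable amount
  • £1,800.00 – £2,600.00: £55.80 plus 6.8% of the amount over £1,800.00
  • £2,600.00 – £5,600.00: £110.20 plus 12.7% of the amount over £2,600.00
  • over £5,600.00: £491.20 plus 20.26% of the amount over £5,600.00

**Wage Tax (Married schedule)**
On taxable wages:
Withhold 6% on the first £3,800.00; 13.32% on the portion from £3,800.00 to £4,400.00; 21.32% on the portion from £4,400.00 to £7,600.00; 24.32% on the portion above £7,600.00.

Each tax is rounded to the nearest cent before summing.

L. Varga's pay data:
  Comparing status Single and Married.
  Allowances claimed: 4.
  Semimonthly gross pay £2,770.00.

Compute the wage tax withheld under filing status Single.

£90.21

Wage Tax (Single): taxable = £2,770.00 − 4×£116.00 = £2,306.00
  £55.80 + 6.8% × (£2,306.00 − £1,800.00) = £55.80 + 6.8% × £506.00 = £90.21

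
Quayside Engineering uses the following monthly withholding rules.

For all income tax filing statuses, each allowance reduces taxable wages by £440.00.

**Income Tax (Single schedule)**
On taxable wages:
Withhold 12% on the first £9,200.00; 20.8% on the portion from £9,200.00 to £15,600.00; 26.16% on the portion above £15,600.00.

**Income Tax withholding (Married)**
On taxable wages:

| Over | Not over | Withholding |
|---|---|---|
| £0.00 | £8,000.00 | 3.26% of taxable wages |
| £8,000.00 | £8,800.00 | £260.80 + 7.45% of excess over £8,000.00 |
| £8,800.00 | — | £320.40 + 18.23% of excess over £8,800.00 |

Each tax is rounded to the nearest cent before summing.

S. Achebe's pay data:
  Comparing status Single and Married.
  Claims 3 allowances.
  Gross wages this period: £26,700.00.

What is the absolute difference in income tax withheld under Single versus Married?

Income Tax (Single): taxable = £26,700.00 − 3×£440.00 = £25,380.00
  £2,435.20 + 26.16% × (£25,380.00 − £15,600.00) = £2,435.20 + 26.16% × £9,780.00 = £4,993.65
Income Tax (Married): taxable = £26,700.00 − 3×£440.00 = £25,380.00
  £320.40 + 18.23% × (£25,380.00 − £8,800.00) = £320.40 + 18.23% × £16,580.00 = £3,342.93
Difference: |£4,993.65 − £3,342.93| = £1,650.72 (higher under Single)

£1,650.72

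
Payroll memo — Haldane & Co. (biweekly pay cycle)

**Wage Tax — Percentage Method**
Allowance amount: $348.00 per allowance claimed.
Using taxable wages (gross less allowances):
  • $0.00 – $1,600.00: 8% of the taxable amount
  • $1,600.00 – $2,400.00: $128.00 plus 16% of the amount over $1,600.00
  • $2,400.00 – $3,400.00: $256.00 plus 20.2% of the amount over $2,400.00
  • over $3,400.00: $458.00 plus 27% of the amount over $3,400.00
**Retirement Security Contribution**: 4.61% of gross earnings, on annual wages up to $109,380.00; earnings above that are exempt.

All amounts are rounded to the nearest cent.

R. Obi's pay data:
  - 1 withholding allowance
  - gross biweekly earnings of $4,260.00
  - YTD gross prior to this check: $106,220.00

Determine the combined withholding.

Wage Tax: taxable = $4,260.00 − 1×$348.00 = $3,912.00
  $458.00 + 27% × ($3,912.00 − $3,400.00) = $458.00 + 27% × $512.00 = $596.24
Retirement Security Contribution: cap $109,380.00 − YTD $106,220.00 = $3,160.00 subject; 4.61% × $3,160.00 = $145.68
Total: $596.24 + $145.68 = $741.92

$741.92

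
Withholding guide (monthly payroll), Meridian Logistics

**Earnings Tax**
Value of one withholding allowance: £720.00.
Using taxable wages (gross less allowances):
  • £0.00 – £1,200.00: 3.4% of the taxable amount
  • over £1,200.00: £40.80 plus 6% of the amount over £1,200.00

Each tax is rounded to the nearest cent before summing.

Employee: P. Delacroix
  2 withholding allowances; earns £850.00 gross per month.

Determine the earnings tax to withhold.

Earnings Tax: taxable = £850.00 − 2×£720.00 = £-590.00
  Taxable ≤ 0 → £0.00

£0.00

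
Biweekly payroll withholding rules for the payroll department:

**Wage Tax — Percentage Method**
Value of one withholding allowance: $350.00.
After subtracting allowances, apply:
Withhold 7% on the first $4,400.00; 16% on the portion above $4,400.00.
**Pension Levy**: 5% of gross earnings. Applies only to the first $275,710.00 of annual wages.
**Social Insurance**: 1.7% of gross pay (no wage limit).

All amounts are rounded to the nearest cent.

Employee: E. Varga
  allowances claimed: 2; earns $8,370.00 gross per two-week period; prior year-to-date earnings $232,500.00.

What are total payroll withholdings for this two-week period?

$1,391.99

Wage Tax: taxable = $8,370.00 − 2×$350.00 = $7,670.00
  $308.00 + 16% × ($7,670.00 − $4,400.00) = $308.00 + 16% × $3,270.00 = $831.20
Pension Levy: 5% × $8,370.00 = $418.50
Social Insurance: 1.7% × $8,370.00 = $142.29
Total: $831.20 + $418.50 + $142.29 = $1,391.99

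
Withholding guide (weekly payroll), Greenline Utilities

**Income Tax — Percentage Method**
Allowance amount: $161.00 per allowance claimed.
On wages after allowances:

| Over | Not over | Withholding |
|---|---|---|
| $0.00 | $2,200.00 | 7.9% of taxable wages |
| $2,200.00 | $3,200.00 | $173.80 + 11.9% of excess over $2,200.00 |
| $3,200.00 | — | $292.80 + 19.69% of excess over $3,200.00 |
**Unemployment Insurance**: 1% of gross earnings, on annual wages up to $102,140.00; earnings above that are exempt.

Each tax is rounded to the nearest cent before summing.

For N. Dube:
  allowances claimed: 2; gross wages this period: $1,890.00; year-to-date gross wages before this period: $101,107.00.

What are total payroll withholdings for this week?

$134.20

Income Tax: taxable = $1,890.00 − 2×$161.00 = $1,568.00
  7.9% × $1,568.00 = $123.87
Unemployment Insurance: cap $102,140.00 − YTD $101,107.00 = $1,033.00 subject; 1% × $1,033.00 = $10.33
Total: $123.87 + $10.33 = $134.20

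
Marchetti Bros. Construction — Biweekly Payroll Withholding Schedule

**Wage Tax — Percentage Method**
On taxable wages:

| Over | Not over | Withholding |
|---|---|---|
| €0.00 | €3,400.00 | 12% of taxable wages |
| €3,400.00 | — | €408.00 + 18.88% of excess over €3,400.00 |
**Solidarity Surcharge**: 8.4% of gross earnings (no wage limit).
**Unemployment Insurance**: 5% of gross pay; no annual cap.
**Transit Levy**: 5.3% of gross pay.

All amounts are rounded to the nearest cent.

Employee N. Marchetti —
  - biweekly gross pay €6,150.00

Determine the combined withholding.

€2,077.25

Wage Tax: taxable = €6,150.00
  €408.00 + 18.88% × (€6,150.00 − €3,400.00) = €408.00 + 18.88% × €2,750.00 = €927.20
Solidarity Surcharge: 8.4% × €6,150.00 = €516.60
Unemployment Insurance: 5% × €6,150.00 = €307.50
Transit Levy: 5.3% × €6,150.00 = €325.95
Total: €927.20 + €516.60 + €307.50 + €325.95 = €2,077.25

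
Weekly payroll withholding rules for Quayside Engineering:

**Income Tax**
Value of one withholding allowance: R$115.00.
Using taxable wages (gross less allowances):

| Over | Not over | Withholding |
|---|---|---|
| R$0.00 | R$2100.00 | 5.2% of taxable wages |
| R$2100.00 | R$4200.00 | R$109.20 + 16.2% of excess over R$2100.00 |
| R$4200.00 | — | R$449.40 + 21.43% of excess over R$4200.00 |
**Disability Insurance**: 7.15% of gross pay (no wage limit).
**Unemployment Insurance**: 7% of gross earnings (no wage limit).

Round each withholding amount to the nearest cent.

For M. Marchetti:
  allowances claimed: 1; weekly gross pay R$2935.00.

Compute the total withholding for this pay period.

R$641.14

Income Tax: taxable = R$2935.00 − 1×R$115.00 = R$2820.00
  R$109.20 + 16.2% × (R$2820.00 − R$2100.00) = R$109.20 + 16.2% × R$720.00 = R$225.84
Disability Insurance: 7.15% × R$2935.00 = R$209.85
Unemployment Insurance: 7% × R$2935.00 = R$205.45
Total: R$225.84 + R$209.85 + R$205.45 = R$641.14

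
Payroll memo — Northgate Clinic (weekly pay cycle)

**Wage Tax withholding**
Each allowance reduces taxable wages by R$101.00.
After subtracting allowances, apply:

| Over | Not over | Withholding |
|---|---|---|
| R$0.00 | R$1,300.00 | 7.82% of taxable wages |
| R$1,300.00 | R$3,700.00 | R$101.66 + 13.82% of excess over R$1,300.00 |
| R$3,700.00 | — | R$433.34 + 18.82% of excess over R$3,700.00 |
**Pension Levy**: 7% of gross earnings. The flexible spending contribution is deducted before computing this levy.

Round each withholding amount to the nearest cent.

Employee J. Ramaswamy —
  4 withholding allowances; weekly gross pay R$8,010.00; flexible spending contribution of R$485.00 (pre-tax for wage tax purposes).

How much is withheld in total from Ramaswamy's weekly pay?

R$1,603.92

Wage Tax: taxable = R$8,010.00 − R$485.00 − 4×R$101.00 = R$7,121.00
  R$433.34 + 18.82% × (R$7,121.00 − R$3,700.00) = R$433.34 + 18.82% × R$3,421.00 = R$1,077.17
Pension Levy: 7% × R$7,525.00 = R$526.75
Total: R$1,077.17 + R$526.75 = R$1,603.92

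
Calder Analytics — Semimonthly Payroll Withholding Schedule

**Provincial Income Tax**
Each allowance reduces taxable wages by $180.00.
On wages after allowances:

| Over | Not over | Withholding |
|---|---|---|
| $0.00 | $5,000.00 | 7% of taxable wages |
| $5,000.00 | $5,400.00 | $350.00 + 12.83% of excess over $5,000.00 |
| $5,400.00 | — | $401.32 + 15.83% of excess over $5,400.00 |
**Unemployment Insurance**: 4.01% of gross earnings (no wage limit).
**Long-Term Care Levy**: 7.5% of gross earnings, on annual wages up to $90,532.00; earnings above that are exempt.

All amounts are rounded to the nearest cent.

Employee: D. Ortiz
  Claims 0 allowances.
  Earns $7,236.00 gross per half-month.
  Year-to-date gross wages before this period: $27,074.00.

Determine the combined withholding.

$1,524.82

Provincial Income Tax: taxable = $7,236.00
  $401.32 + 15.83% × ($7,236.00 − $5,400.00) = $401.32 + 15.83% × $1,836.00 = $691.96
Unemployment Insurance: 4.01% × $7,236.00 = $290.16
Long-Term Care Levy: 7.5% × $7,236.00 = $542.70
Total: $691.96 + $290.16 + $542.70 = $1,524.82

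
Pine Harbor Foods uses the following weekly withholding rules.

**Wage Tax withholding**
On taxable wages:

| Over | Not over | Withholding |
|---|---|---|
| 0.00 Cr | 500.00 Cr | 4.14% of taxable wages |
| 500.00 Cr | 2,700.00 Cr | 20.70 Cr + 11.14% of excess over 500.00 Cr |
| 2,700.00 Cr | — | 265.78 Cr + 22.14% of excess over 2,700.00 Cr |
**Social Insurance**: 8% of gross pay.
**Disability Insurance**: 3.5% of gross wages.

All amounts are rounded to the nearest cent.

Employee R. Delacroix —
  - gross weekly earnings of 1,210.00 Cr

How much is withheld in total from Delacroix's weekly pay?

Wage Tax: taxable = 1,210.00 Cr
  20.70 Cr + 11.14% × (1,210.00 Cr − 500.00 Cr) = 20.70 Cr + 11.14% × 710.00 Cr = 99.79 Cr
Social Insurance: 8% × 1,210.00 Cr = 96.80 Cr
Disability Insurance: 3.5% × 1,210.00 Cr = 42.35 Cr
Total: 99.79 Cr + 96.80 Cr + 42.35 Cr = 238.94 Cr

238.94 Cr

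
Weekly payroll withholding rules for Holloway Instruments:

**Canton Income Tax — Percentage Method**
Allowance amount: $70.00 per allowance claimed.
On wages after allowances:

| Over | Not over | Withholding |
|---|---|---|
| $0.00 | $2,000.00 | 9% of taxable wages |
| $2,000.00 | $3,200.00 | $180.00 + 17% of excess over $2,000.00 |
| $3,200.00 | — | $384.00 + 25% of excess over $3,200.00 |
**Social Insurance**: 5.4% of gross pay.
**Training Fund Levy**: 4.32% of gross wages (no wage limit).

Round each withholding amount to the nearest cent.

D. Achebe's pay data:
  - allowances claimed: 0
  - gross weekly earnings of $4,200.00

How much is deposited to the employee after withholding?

$3,157.76

Canton Income Tax: taxable = $4,200.00
  $384.00 + 25% × ($4,200.00 − $3,200.00) = $384.00 + 25% × $1,000.00 = $634.00
Social Insurance: 5.4% × $4,200.00 = $226.80
Training Fund Levy: 4.32% × $4,200.00 = $181.44
Total withheld: $634.00 + $226.80 + $181.44 = $1,042.24
Net pay: $4,200.00 − $1,042.24 = $3,157.76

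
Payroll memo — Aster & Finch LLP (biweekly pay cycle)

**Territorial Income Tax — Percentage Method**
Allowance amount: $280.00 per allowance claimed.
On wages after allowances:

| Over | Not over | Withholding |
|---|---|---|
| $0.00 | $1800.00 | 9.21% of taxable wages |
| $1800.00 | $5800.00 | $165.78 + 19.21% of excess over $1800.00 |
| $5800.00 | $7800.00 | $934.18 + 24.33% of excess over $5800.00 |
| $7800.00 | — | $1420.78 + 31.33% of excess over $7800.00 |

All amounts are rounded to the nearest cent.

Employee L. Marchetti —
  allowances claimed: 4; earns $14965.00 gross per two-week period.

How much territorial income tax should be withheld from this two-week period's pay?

$3314.68

Territorial Income Tax: taxable = $14965.00 − 4×$280.00 = $13845.00
  $1420.78 + 31.33% × ($13845.00 − $7800.00) = $1420.78 + 31.33% × $6045.00 = $3314.68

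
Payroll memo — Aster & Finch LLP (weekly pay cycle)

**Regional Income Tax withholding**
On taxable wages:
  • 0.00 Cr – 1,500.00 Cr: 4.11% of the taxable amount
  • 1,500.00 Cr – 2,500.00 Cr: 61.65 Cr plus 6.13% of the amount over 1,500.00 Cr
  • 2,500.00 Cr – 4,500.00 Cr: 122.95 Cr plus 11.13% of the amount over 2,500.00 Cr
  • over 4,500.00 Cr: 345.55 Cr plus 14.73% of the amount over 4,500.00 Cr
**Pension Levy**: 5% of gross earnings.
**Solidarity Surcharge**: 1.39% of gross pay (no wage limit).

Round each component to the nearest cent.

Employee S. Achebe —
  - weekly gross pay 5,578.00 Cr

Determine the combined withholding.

860.77 Cr

Regional Income Tax: taxable = 5,578.00 Cr
  345.55 Cr + 14.73% × (5,578.00 Cr − 4,500.00 Cr) = 345.55 Cr + 14.73% × 1,078.00 Cr = 504.34 Cr
Pension Levy: 5% × 5,578.00 Cr = 278.90 Cr
Solidarity Surcharge: 1.39% × 5,578.00 Cr = 77.53 Cr
Total: 504.34 Cr + 278.90 Cr + 77.53 Cr = 860.77 Cr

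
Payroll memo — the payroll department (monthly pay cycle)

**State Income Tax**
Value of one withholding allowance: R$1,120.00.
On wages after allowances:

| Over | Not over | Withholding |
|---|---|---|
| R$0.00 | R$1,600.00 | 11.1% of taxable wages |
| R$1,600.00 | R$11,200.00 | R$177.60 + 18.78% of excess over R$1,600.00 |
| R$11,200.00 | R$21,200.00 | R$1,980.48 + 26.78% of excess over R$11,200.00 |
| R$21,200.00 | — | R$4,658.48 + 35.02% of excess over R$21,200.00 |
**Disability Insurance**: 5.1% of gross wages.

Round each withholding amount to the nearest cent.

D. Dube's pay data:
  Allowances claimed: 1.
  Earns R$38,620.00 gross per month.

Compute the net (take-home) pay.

R$26,283.64

State Income Tax: taxable = R$38,620.00 − 1×R$1,120.00 = R$37,500.00
  R$4,658.48 + 35.02% × (R$37,500.00 − R$21,200.00) = R$4,658.48 + 35.02% × R$16,300.00 = R$10,366.74
Disability Insurance: 5.1% × R$38,620.00 = R$1,969.62
Total withheld: R$10,366.74 + R$1,969.62 = R$12,336.36
Net pay: R$38,620.00 − R$12,336.36 = R$26,283.64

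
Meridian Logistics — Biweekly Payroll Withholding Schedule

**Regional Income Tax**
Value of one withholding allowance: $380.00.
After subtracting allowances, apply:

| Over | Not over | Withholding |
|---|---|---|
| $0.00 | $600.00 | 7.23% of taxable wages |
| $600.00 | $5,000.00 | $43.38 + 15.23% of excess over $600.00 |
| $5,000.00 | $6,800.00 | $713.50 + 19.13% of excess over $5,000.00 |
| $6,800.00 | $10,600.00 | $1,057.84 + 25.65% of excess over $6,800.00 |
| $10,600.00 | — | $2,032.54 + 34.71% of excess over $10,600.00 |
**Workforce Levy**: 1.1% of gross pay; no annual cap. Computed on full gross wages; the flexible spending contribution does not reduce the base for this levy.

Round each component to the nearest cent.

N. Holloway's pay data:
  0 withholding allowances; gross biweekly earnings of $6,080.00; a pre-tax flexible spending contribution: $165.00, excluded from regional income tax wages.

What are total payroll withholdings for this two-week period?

Regional Income Tax: taxable = $6,080.00 − $165.00 = $5,915.00
  $713.50 + 19.13% × ($5,915.00 − $5,000.00) = $713.50 + 19.13% × $915.00 = $888.54
Workforce Levy: 1.1% × $6,080.00 = $66.88
Total: $888.54 + $66.88 = $955.42

$955.42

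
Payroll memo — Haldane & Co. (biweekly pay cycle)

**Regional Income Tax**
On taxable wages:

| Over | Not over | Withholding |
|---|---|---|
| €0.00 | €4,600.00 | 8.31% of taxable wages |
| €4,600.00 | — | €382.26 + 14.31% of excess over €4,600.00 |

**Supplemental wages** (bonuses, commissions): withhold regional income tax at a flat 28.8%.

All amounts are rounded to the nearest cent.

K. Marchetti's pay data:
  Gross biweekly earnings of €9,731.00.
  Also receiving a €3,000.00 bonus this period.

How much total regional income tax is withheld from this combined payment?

€1,980.51

Regional Income Tax: taxable = €9,731.00
  €382.26 + 14.31% × (€9,731.00 − €4,600.00) = €382.26 + 14.31% × €5,131.00 = €1,116.51
Supplemental (28.8% flat on bonus): 28.8% × €3,000.00 = €864.00
Total regional income tax: €1,116.51 + €864.00 = €1,980.51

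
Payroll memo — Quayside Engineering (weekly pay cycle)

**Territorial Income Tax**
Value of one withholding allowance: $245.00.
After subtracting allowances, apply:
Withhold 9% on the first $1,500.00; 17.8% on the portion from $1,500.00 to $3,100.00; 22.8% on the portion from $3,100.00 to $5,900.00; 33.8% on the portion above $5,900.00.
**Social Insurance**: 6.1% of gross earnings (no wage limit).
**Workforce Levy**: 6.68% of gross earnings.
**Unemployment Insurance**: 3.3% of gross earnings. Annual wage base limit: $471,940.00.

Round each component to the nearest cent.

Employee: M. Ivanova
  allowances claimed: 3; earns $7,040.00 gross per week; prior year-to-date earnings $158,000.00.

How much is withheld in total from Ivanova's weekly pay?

$2,327.12

Territorial Income Tax: taxable = $7,040.00 − 3×$245.00 = $6,305.00
  $1,058.20 + 33.8% × ($6,305.00 − $5,900.00) = $1,058.20 + 33.8% × $405.00 = $1,195.09
Social Insurance: 6.1% × $7,040.00 = $429.44
Workforce Levy: 6.68% × $7,040.00 = $470.27
Unemployment Insurance: 3.3% × $7,040.00 = $232.32
Total: $1,195.09 + $429.44 + $470.27 + $232.32 = $2,327.12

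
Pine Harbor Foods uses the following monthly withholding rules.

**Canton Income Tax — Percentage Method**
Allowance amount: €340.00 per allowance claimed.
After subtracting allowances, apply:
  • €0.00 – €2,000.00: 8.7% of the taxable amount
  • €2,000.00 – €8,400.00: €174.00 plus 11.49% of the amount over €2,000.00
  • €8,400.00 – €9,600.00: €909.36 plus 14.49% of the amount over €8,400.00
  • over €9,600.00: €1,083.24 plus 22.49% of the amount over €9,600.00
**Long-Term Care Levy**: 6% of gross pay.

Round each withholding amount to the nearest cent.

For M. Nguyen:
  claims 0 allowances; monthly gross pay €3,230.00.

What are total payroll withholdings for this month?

€509.13

Canton Income Tax: taxable = €3,230.00
  €174.00 + 11.49% × (€3,230.00 − €2,000.00) = €174.00 + 11.49% × €1,230.00 = €315.33
Long-Term Care Levy: 6% × €3,230.00 = €193.80
Total: €315.33 + €193.80 = €509.13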